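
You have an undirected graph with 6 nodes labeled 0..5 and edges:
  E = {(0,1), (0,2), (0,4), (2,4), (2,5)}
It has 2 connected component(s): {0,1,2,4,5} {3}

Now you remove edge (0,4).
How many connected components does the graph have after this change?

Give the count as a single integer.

Answer: 2

Derivation:
Initial component count: 2
Remove (0,4): not a bridge. Count unchanged: 2.
  After removal, components: {0,1,2,4,5} {3}
New component count: 2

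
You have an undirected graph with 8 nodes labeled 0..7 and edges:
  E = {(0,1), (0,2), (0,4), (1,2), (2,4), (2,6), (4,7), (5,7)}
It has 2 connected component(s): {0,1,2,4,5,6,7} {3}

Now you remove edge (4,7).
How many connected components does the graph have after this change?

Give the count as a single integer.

Initial component count: 2
Remove (4,7): it was a bridge. Count increases: 2 -> 3.
  After removal, components: {0,1,2,4,6} {3} {5,7}
New component count: 3

Answer: 3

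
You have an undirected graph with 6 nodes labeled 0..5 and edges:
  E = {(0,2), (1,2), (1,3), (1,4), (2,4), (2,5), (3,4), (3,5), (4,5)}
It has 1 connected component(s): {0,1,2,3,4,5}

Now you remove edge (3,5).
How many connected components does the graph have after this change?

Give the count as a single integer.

Answer: 1

Derivation:
Initial component count: 1
Remove (3,5): not a bridge. Count unchanged: 1.
  After removal, components: {0,1,2,3,4,5}
New component count: 1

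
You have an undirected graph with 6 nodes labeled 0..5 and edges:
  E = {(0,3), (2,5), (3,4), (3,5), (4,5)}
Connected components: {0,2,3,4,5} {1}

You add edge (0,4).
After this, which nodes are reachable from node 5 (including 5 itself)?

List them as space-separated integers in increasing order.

Answer: 0 2 3 4 5

Derivation:
Before: nodes reachable from 5: {0,2,3,4,5}
Adding (0,4): both endpoints already in same component. Reachability from 5 unchanged.
After: nodes reachable from 5: {0,2,3,4,5}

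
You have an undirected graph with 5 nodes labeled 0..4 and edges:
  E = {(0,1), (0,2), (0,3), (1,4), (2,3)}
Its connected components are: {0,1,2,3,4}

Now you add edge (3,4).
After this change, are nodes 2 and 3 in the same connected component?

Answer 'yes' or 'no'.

Answer: yes

Derivation:
Initial components: {0,1,2,3,4}
Adding edge (3,4): both already in same component {0,1,2,3,4}. No change.
New components: {0,1,2,3,4}
Are 2 and 3 in the same component? yes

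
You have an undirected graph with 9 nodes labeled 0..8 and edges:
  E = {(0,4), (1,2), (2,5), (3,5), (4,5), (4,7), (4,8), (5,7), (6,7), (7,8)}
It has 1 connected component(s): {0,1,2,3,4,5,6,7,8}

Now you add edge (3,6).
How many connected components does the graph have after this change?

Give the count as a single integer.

Answer: 1

Derivation:
Initial component count: 1
Add (3,6): endpoints already in same component. Count unchanged: 1.
New component count: 1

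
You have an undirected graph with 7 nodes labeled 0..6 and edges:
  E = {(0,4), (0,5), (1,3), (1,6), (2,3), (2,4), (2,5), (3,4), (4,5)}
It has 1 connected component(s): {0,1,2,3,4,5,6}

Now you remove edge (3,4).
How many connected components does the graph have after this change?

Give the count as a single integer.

Answer: 1

Derivation:
Initial component count: 1
Remove (3,4): not a bridge. Count unchanged: 1.
  After removal, components: {0,1,2,3,4,5,6}
New component count: 1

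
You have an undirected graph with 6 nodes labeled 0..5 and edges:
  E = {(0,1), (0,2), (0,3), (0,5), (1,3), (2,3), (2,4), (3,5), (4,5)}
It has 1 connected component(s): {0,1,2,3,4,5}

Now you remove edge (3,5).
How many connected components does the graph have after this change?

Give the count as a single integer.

Answer: 1

Derivation:
Initial component count: 1
Remove (3,5): not a bridge. Count unchanged: 1.
  After removal, components: {0,1,2,3,4,5}
New component count: 1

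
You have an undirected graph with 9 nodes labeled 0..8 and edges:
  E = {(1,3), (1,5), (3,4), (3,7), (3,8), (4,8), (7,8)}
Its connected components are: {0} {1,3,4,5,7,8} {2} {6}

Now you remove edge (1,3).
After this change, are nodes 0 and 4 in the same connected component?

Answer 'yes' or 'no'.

Answer: no

Derivation:
Initial components: {0} {1,3,4,5,7,8} {2} {6}
Removing edge (1,3): it was a bridge — component count 4 -> 5.
New components: {0} {1,5} {2} {3,4,7,8} {6}
Are 0 and 4 in the same component? no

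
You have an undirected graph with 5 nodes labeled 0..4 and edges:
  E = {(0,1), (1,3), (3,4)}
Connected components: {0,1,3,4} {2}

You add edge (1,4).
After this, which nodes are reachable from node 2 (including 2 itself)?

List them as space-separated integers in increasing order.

Before: nodes reachable from 2: {2}
Adding (1,4): both endpoints already in same component. Reachability from 2 unchanged.
After: nodes reachable from 2: {2}

Answer: 2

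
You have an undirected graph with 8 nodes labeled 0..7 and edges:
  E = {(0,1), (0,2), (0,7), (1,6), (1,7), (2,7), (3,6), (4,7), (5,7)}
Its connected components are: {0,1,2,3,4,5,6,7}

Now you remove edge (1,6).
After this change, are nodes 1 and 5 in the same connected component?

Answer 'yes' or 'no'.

Answer: yes

Derivation:
Initial components: {0,1,2,3,4,5,6,7}
Removing edge (1,6): it was a bridge — component count 1 -> 2.
New components: {0,1,2,4,5,7} {3,6}
Are 1 and 5 in the same component? yes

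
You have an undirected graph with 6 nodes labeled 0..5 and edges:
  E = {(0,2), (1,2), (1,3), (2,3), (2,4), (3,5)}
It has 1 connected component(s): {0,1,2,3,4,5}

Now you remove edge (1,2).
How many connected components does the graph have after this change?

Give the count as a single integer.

Initial component count: 1
Remove (1,2): not a bridge. Count unchanged: 1.
  After removal, components: {0,1,2,3,4,5}
New component count: 1

Answer: 1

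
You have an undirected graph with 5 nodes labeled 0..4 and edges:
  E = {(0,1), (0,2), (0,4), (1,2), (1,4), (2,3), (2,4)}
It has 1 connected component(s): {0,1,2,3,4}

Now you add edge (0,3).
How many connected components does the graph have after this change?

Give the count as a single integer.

Answer: 1

Derivation:
Initial component count: 1
Add (0,3): endpoints already in same component. Count unchanged: 1.
New component count: 1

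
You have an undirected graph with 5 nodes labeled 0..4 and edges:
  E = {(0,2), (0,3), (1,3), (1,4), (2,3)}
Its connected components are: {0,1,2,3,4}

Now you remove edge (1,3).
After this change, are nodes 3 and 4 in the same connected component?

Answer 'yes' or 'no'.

Answer: no

Derivation:
Initial components: {0,1,2,3,4}
Removing edge (1,3): it was a bridge — component count 1 -> 2.
New components: {0,2,3} {1,4}
Are 3 and 4 in the same component? no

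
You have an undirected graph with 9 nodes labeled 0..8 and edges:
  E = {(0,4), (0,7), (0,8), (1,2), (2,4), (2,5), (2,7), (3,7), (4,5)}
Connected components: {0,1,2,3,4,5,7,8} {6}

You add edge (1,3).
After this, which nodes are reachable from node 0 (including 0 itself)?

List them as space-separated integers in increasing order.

Before: nodes reachable from 0: {0,1,2,3,4,5,7,8}
Adding (1,3): both endpoints already in same component. Reachability from 0 unchanged.
After: nodes reachable from 0: {0,1,2,3,4,5,7,8}

Answer: 0 1 2 3 4 5 7 8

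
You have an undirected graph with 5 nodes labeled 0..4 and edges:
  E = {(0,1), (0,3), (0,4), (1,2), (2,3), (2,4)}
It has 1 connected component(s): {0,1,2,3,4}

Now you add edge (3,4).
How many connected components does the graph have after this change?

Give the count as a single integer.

Answer: 1

Derivation:
Initial component count: 1
Add (3,4): endpoints already in same component. Count unchanged: 1.
New component count: 1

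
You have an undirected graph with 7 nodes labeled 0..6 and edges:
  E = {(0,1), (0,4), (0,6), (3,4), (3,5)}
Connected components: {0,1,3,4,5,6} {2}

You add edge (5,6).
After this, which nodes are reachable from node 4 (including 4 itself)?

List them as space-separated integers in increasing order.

Answer: 0 1 3 4 5 6

Derivation:
Before: nodes reachable from 4: {0,1,3,4,5,6}
Adding (5,6): both endpoints already in same component. Reachability from 4 unchanged.
After: nodes reachable from 4: {0,1,3,4,5,6}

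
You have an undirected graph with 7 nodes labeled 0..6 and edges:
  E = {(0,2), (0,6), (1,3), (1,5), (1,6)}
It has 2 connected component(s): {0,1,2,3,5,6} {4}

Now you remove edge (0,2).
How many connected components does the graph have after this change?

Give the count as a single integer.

Initial component count: 2
Remove (0,2): it was a bridge. Count increases: 2 -> 3.
  After removal, components: {0,1,3,5,6} {2} {4}
New component count: 3

Answer: 3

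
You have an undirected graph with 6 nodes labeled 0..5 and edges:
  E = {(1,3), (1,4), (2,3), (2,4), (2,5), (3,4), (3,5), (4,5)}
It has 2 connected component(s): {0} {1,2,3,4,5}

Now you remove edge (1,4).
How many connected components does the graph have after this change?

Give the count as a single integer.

Initial component count: 2
Remove (1,4): not a bridge. Count unchanged: 2.
  After removal, components: {0} {1,2,3,4,5}
New component count: 2

Answer: 2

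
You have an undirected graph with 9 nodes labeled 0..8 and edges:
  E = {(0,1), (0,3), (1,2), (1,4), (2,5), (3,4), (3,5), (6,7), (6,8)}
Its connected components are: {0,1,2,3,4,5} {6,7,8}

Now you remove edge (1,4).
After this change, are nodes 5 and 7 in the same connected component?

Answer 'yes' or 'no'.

Answer: no

Derivation:
Initial components: {0,1,2,3,4,5} {6,7,8}
Removing edge (1,4): not a bridge — component count unchanged at 2.
New components: {0,1,2,3,4,5} {6,7,8}
Are 5 and 7 in the same component? no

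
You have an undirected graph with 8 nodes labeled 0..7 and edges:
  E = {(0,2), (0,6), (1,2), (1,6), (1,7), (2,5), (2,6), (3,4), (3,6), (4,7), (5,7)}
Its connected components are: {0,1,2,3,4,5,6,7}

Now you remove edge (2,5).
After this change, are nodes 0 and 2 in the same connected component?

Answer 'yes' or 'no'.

Initial components: {0,1,2,3,4,5,6,7}
Removing edge (2,5): not a bridge — component count unchanged at 1.
New components: {0,1,2,3,4,5,6,7}
Are 0 and 2 in the same component? yes

Answer: yes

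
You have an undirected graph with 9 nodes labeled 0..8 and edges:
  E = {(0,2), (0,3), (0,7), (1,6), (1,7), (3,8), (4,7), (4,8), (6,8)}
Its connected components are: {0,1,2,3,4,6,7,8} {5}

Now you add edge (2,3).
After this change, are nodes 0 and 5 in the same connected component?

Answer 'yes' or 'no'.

Initial components: {0,1,2,3,4,6,7,8} {5}
Adding edge (2,3): both already in same component {0,1,2,3,4,6,7,8}. No change.
New components: {0,1,2,3,4,6,7,8} {5}
Are 0 and 5 in the same component? no

Answer: no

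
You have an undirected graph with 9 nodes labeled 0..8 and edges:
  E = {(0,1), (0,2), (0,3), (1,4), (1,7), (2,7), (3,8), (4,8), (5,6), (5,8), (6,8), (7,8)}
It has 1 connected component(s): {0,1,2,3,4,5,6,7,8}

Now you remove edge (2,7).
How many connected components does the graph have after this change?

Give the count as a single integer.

Initial component count: 1
Remove (2,7): not a bridge. Count unchanged: 1.
  After removal, components: {0,1,2,3,4,5,6,7,8}
New component count: 1

Answer: 1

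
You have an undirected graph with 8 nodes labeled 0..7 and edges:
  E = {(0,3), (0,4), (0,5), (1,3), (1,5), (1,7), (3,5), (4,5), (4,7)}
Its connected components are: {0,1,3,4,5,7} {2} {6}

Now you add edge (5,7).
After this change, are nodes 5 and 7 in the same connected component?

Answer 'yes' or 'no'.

Answer: yes

Derivation:
Initial components: {0,1,3,4,5,7} {2} {6}
Adding edge (5,7): both already in same component {0,1,3,4,5,7}. No change.
New components: {0,1,3,4,5,7} {2} {6}
Are 5 and 7 in the same component? yes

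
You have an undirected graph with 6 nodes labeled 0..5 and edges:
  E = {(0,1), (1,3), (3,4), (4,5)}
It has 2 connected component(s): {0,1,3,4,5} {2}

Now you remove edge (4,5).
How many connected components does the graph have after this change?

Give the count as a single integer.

Initial component count: 2
Remove (4,5): it was a bridge. Count increases: 2 -> 3.
  After removal, components: {0,1,3,4} {2} {5}
New component count: 3

Answer: 3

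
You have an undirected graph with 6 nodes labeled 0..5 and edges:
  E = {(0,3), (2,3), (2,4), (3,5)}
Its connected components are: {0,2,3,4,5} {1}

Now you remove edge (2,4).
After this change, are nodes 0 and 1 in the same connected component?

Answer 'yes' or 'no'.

Initial components: {0,2,3,4,5} {1}
Removing edge (2,4): it was a bridge — component count 2 -> 3.
New components: {0,2,3,5} {1} {4}
Are 0 and 1 in the same component? no

Answer: no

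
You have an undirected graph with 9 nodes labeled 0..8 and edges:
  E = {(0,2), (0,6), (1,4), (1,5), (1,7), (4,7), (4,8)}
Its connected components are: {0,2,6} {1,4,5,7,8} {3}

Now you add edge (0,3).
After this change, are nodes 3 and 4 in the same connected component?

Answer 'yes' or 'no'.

Answer: no

Derivation:
Initial components: {0,2,6} {1,4,5,7,8} {3}
Adding edge (0,3): merges {0,2,6} and {3}.
New components: {0,2,3,6} {1,4,5,7,8}
Are 3 and 4 in the same component? no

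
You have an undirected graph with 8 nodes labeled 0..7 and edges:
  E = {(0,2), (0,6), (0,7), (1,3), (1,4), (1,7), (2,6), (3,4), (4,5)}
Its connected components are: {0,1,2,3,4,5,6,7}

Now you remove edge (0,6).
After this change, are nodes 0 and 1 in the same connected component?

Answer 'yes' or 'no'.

Initial components: {0,1,2,3,4,5,6,7}
Removing edge (0,6): not a bridge — component count unchanged at 1.
New components: {0,1,2,3,4,5,6,7}
Are 0 and 1 in the same component? yes

Answer: yes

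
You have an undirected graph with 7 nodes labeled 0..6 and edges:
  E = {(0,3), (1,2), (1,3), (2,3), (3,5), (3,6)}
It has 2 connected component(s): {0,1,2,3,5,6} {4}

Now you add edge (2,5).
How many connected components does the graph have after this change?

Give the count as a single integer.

Answer: 2

Derivation:
Initial component count: 2
Add (2,5): endpoints already in same component. Count unchanged: 2.
New component count: 2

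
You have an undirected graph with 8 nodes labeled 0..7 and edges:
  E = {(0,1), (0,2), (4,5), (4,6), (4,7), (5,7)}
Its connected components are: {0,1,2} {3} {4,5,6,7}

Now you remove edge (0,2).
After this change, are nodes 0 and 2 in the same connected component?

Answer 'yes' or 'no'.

Answer: no

Derivation:
Initial components: {0,1,2} {3} {4,5,6,7}
Removing edge (0,2): it was a bridge — component count 3 -> 4.
New components: {0,1} {2} {3} {4,5,6,7}
Are 0 and 2 in the same component? no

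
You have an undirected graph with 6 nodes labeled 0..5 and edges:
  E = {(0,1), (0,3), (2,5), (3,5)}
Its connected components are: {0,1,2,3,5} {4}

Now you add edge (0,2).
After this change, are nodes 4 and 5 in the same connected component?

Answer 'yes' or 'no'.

Answer: no

Derivation:
Initial components: {0,1,2,3,5} {4}
Adding edge (0,2): both already in same component {0,1,2,3,5}. No change.
New components: {0,1,2,3,5} {4}
Are 4 and 5 in the same component? no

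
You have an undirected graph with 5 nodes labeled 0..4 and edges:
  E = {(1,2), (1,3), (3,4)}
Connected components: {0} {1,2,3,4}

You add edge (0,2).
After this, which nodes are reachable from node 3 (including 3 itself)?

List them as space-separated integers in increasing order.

Before: nodes reachable from 3: {1,2,3,4}
Adding (0,2): merges 3's component with another. Reachability grows.
After: nodes reachable from 3: {0,1,2,3,4}

Answer: 0 1 2 3 4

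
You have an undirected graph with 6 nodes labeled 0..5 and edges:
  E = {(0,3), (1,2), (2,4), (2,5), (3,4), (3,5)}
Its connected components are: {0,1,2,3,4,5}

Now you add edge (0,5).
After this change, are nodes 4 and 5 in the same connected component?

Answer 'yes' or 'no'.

Initial components: {0,1,2,3,4,5}
Adding edge (0,5): both already in same component {0,1,2,3,4,5}. No change.
New components: {0,1,2,3,4,5}
Are 4 and 5 in the same component? yes

Answer: yes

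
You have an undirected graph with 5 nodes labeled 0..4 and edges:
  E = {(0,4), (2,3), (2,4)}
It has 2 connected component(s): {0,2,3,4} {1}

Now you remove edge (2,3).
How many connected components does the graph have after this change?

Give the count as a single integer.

Answer: 3

Derivation:
Initial component count: 2
Remove (2,3): it was a bridge. Count increases: 2 -> 3.
  After removal, components: {0,2,4} {1} {3}
New component count: 3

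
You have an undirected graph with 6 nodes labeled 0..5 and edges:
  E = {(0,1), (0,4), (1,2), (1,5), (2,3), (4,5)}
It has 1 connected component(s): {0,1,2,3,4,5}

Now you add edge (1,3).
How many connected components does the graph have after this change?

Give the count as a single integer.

Initial component count: 1
Add (1,3): endpoints already in same component. Count unchanged: 1.
New component count: 1

Answer: 1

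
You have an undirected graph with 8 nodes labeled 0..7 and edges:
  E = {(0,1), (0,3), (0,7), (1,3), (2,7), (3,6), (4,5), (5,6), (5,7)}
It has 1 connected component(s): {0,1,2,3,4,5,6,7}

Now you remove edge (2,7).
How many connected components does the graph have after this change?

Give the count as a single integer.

Initial component count: 1
Remove (2,7): it was a bridge. Count increases: 1 -> 2.
  After removal, components: {0,1,3,4,5,6,7} {2}
New component count: 2

Answer: 2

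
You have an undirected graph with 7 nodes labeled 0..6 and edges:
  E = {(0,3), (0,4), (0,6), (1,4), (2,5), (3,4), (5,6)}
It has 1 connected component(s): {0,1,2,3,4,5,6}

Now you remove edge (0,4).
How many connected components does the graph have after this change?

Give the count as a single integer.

Answer: 1

Derivation:
Initial component count: 1
Remove (0,4): not a bridge. Count unchanged: 1.
  After removal, components: {0,1,2,3,4,5,6}
New component count: 1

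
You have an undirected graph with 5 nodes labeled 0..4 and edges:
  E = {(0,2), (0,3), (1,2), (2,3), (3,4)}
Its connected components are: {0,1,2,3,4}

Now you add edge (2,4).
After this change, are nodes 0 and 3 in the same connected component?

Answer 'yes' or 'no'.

Answer: yes

Derivation:
Initial components: {0,1,2,3,4}
Adding edge (2,4): both already in same component {0,1,2,3,4}. No change.
New components: {0,1,2,3,4}
Are 0 and 3 in the same component? yes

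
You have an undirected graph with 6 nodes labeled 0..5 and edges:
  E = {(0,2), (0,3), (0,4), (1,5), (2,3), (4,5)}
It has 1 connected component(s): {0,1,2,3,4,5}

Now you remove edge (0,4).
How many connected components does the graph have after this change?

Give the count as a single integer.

Initial component count: 1
Remove (0,4): it was a bridge. Count increases: 1 -> 2.
  After removal, components: {0,2,3} {1,4,5}
New component count: 2

Answer: 2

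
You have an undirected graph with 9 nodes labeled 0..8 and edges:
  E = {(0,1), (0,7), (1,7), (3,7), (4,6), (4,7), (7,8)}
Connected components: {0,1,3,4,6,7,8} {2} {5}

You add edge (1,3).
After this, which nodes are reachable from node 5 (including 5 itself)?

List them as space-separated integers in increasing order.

Before: nodes reachable from 5: {5}
Adding (1,3): both endpoints already in same component. Reachability from 5 unchanged.
After: nodes reachable from 5: {5}

Answer: 5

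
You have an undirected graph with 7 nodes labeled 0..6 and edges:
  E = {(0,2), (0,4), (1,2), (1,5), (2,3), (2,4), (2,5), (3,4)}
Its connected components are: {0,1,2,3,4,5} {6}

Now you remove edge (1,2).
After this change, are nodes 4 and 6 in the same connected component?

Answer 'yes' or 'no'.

Answer: no

Derivation:
Initial components: {0,1,2,3,4,5} {6}
Removing edge (1,2): not a bridge — component count unchanged at 2.
New components: {0,1,2,3,4,5} {6}
Are 4 and 6 in the same component? no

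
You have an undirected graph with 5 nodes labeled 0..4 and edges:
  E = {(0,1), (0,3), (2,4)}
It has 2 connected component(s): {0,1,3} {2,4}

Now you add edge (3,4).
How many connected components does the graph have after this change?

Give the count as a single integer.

Initial component count: 2
Add (3,4): merges two components. Count decreases: 2 -> 1.
New component count: 1

Answer: 1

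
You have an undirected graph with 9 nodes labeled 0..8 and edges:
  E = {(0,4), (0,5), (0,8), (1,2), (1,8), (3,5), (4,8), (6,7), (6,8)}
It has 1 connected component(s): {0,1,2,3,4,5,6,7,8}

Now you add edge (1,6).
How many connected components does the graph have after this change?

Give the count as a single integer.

Answer: 1

Derivation:
Initial component count: 1
Add (1,6): endpoints already in same component. Count unchanged: 1.
New component count: 1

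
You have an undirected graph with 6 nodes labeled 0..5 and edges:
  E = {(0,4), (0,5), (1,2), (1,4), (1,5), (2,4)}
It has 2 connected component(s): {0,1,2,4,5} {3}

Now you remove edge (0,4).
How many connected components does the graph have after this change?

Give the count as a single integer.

Answer: 2

Derivation:
Initial component count: 2
Remove (0,4): not a bridge. Count unchanged: 2.
  After removal, components: {0,1,2,4,5} {3}
New component count: 2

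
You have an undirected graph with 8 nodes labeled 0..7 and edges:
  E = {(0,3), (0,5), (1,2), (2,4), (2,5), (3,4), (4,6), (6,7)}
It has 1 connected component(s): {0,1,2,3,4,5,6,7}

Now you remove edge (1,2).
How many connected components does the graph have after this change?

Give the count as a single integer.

Initial component count: 1
Remove (1,2): it was a bridge. Count increases: 1 -> 2.
  After removal, components: {0,2,3,4,5,6,7} {1}
New component count: 2

Answer: 2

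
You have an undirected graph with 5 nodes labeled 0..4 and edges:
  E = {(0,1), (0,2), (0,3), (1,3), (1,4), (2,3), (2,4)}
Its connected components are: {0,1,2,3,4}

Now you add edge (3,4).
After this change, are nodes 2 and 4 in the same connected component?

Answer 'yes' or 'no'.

Initial components: {0,1,2,3,4}
Adding edge (3,4): both already in same component {0,1,2,3,4}. No change.
New components: {0,1,2,3,4}
Are 2 and 4 in the same component? yes

Answer: yes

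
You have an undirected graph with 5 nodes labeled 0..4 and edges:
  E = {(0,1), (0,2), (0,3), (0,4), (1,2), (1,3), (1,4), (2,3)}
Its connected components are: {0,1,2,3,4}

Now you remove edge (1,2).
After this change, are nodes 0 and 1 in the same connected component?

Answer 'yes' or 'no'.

Answer: yes

Derivation:
Initial components: {0,1,2,3,4}
Removing edge (1,2): not a bridge — component count unchanged at 1.
New components: {0,1,2,3,4}
Are 0 and 1 in the same component? yes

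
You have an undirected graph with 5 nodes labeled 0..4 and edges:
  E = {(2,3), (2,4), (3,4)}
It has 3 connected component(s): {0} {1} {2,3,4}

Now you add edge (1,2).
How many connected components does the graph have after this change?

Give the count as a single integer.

Initial component count: 3
Add (1,2): merges two components. Count decreases: 3 -> 2.
New component count: 2

Answer: 2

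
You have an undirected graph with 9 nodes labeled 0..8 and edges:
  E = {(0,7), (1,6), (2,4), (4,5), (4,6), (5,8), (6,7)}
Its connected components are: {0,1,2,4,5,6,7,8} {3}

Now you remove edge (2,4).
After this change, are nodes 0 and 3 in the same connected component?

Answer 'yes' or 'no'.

Initial components: {0,1,2,4,5,6,7,8} {3}
Removing edge (2,4): it was a bridge — component count 2 -> 3.
New components: {0,1,4,5,6,7,8} {2} {3}
Are 0 and 3 in the same component? no

Answer: no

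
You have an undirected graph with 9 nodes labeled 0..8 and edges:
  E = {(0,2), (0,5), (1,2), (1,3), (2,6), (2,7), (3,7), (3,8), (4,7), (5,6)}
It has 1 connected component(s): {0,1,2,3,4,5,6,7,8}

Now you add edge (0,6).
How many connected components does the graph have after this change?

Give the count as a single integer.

Initial component count: 1
Add (0,6): endpoints already in same component. Count unchanged: 1.
New component count: 1

Answer: 1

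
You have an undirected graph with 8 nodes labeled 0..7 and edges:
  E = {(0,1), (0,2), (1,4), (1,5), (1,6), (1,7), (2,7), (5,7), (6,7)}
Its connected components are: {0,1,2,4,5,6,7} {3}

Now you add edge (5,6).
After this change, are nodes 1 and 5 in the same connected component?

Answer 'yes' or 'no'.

Initial components: {0,1,2,4,5,6,7} {3}
Adding edge (5,6): both already in same component {0,1,2,4,5,6,7}. No change.
New components: {0,1,2,4,5,6,7} {3}
Are 1 and 5 in the same component? yes

Answer: yes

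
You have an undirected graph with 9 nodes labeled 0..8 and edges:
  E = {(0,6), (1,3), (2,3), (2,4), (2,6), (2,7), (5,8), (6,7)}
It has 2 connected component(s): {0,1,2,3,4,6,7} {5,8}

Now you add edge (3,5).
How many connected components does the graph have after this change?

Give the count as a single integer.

Initial component count: 2
Add (3,5): merges two components. Count decreases: 2 -> 1.
New component count: 1

Answer: 1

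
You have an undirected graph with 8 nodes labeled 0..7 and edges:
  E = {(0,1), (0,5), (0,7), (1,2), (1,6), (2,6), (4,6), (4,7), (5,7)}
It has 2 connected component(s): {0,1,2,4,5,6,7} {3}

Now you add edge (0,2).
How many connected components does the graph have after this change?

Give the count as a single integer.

Answer: 2

Derivation:
Initial component count: 2
Add (0,2): endpoints already in same component. Count unchanged: 2.
New component count: 2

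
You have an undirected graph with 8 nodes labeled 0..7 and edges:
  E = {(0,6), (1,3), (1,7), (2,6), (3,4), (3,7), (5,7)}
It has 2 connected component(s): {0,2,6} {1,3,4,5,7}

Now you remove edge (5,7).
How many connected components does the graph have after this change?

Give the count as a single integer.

Initial component count: 2
Remove (5,7): it was a bridge. Count increases: 2 -> 3.
  After removal, components: {0,2,6} {1,3,4,7} {5}
New component count: 3

Answer: 3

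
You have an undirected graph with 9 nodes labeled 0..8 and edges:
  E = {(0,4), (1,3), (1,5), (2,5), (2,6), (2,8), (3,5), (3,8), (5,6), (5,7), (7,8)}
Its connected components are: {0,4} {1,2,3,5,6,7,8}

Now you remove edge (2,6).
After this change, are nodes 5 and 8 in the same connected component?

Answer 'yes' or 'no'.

Initial components: {0,4} {1,2,3,5,6,7,8}
Removing edge (2,6): not a bridge — component count unchanged at 2.
New components: {0,4} {1,2,3,5,6,7,8}
Are 5 and 8 in the same component? yes

Answer: yes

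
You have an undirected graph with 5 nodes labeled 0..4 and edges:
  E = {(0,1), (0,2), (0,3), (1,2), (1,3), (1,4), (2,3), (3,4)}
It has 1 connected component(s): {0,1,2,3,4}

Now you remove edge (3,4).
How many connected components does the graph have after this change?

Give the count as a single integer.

Answer: 1

Derivation:
Initial component count: 1
Remove (3,4): not a bridge. Count unchanged: 1.
  After removal, components: {0,1,2,3,4}
New component count: 1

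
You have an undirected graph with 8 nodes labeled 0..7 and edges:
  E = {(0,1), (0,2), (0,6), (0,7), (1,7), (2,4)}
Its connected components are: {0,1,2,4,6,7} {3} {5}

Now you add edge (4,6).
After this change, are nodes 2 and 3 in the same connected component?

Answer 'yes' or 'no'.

Initial components: {0,1,2,4,6,7} {3} {5}
Adding edge (4,6): both already in same component {0,1,2,4,6,7}. No change.
New components: {0,1,2,4,6,7} {3} {5}
Are 2 and 3 in the same component? no

Answer: no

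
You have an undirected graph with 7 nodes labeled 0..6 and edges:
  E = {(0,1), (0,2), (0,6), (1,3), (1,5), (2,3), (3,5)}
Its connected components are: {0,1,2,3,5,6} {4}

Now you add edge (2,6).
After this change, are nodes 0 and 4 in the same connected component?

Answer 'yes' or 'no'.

Initial components: {0,1,2,3,5,6} {4}
Adding edge (2,6): both already in same component {0,1,2,3,5,6}. No change.
New components: {0,1,2,3,5,6} {4}
Are 0 and 4 in the same component? no

Answer: no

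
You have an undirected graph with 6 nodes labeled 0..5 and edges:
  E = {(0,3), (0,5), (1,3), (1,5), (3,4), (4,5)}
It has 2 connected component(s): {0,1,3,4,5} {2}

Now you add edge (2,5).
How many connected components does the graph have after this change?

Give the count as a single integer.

Answer: 1

Derivation:
Initial component count: 2
Add (2,5): merges two components. Count decreases: 2 -> 1.
New component count: 1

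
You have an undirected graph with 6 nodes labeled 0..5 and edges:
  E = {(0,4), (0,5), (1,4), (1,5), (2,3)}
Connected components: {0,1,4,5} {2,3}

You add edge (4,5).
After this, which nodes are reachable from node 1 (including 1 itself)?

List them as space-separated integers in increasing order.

Answer: 0 1 4 5

Derivation:
Before: nodes reachable from 1: {0,1,4,5}
Adding (4,5): both endpoints already in same component. Reachability from 1 unchanged.
After: nodes reachable from 1: {0,1,4,5}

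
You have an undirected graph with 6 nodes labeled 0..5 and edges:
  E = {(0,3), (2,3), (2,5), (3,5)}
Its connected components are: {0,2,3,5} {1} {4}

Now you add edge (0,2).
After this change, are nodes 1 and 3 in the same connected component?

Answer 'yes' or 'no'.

Answer: no

Derivation:
Initial components: {0,2,3,5} {1} {4}
Adding edge (0,2): both already in same component {0,2,3,5}. No change.
New components: {0,2,3,5} {1} {4}
Are 1 and 3 in the same component? no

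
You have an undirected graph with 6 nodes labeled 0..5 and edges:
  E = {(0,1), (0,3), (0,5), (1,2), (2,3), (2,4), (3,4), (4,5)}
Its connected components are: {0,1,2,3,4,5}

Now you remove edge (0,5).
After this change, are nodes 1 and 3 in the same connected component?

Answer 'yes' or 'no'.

Answer: yes

Derivation:
Initial components: {0,1,2,3,4,5}
Removing edge (0,5): not a bridge — component count unchanged at 1.
New components: {0,1,2,3,4,5}
Are 1 and 3 in the same component? yes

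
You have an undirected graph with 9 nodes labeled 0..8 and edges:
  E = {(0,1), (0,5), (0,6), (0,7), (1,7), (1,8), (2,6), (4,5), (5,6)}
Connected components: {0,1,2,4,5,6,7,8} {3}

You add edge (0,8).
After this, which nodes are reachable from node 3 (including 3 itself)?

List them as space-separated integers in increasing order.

Answer: 3

Derivation:
Before: nodes reachable from 3: {3}
Adding (0,8): both endpoints already in same component. Reachability from 3 unchanged.
After: nodes reachable from 3: {3}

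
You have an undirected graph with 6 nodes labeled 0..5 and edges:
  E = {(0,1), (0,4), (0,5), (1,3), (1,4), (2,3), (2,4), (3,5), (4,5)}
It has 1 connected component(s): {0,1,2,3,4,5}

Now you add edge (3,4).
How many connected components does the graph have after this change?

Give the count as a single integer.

Initial component count: 1
Add (3,4): endpoints already in same component. Count unchanged: 1.
New component count: 1

Answer: 1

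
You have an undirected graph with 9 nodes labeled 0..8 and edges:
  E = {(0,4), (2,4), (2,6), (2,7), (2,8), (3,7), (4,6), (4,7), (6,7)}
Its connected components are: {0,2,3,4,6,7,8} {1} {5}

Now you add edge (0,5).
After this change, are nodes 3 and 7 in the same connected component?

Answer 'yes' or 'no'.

Initial components: {0,2,3,4,6,7,8} {1} {5}
Adding edge (0,5): merges {0,2,3,4,6,7,8} and {5}.
New components: {0,2,3,4,5,6,7,8} {1}
Are 3 and 7 in the same component? yes

Answer: yes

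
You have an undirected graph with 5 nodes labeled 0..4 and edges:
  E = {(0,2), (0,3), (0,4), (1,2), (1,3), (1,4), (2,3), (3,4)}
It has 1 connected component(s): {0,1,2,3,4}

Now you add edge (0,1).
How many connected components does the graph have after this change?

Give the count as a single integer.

Initial component count: 1
Add (0,1): endpoints already in same component. Count unchanged: 1.
New component count: 1

Answer: 1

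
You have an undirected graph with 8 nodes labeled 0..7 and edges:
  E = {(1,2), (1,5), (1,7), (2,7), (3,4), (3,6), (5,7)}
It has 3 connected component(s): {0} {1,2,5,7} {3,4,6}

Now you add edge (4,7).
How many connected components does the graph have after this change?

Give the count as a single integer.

Answer: 2

Derivation:
Initial component count: 3
Add (4,7): merges two components. Count decreases: 3 -> 2.
New component count: 2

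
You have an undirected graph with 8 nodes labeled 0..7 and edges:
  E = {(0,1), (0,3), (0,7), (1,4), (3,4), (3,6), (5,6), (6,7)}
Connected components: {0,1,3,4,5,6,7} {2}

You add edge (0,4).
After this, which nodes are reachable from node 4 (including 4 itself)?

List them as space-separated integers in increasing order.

Before: nodes reachable from 4: {0,1,3,4,5,6,7}
Adding (0,4): both endpoints already in same component. Reachability from 4 unchanged.
After: nodes reachable from 4: {0,1,3,4,5,6,7}

Answer: 0 1 3 4 5 6 7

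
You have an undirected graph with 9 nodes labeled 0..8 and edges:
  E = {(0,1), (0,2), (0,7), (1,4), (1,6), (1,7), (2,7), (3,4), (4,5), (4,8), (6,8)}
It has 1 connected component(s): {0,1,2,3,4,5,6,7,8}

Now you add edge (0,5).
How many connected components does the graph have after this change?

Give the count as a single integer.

Answer: 1

Derivation:
Initial component count: 1
Add (0,5): endpoints already in same component. Count unchanged: 1.
New component count: 1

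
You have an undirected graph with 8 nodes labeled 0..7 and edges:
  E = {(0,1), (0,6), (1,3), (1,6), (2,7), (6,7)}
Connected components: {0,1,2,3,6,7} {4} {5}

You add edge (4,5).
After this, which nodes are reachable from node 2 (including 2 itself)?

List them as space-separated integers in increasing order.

Answer: 0 1 2 3 6 7

Derivation:
Before: nodes reachable from 2: {0,1,2,3,6,7}
Adding (4,5): merges two components, but neither contains 2. Reachability from 2 unchanged.
After: nodes reachable from 2: {0,1,2,3,6,7}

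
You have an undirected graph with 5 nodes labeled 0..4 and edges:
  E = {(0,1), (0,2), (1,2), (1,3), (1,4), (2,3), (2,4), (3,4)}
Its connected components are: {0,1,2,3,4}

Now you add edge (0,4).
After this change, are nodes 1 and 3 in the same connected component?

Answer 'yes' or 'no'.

Answer: yes

Derivation:
Initial components: {0,1,2,3,4}
Adding edge (0,4): both already in same component {0,1,2,3,4}. No change.
New components: {0,1,2,3,4}
Are 1 and 3 in the same component? yes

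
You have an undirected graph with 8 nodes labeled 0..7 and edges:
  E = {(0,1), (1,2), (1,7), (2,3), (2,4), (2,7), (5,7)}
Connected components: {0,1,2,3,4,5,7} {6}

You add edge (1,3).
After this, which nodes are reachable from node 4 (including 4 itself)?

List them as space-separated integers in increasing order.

Answer: 0 1 2 3 4 5 7

Derivation:
Before: nodes reachable from 4: {0,1,2,3,4,5,7}
Adding (1,3): both endpoints already in same component. Reachability from 4 unchanged.
After: nodes reachable from 4: {0,1,2,3,4,5,7}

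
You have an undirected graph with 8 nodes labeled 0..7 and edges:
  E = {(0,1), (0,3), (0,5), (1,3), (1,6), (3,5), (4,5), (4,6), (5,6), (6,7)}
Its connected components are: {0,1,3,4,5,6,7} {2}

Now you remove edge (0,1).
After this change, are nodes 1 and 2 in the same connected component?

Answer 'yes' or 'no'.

Initial components: {0,1,3,4,5,6,7} {2}
Removing edge (0,1): not a bridge — component count unchanged at 2.
New components: {0,1,3,4,5,6,7} {2}
Are 1 and 2 in the same component? no

Answer: no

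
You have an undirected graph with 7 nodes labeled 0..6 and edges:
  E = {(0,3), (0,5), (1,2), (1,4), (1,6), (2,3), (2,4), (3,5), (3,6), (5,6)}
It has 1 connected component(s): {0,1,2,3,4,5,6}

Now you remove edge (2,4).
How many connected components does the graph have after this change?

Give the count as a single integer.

Initial component count: 1
Remove (2,4): not a bridge. Count unchanged: 1.
  After removal, components: {0,1,2,3,4,5,6}
New component count: 1

Answer: 1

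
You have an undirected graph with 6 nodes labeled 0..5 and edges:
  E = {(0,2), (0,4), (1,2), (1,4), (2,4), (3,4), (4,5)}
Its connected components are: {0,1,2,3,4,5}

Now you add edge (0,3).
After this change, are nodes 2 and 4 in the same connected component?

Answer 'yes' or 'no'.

Answer: yes

Derivation:
Initial components: {0,1,2,3,4,5}
Adding edge (0,3): both already in same component {0,1,2,3,4,5}. No change.
New components: {0,1,2,3,4,5}
Are 2 and 4 in the same component? yes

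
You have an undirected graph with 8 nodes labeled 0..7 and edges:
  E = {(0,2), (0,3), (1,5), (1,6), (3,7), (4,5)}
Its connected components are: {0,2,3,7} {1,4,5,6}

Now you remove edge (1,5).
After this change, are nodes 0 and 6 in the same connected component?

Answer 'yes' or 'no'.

Initial components: {0,2,3,7} {1,4,5,6}
Removing edge (1,5): it was a bridge — component count 2 -> 3.
New components: {0,2,3,7} {1,6} {4,5}
Are 0 and 6 in the same component? no

Answer: no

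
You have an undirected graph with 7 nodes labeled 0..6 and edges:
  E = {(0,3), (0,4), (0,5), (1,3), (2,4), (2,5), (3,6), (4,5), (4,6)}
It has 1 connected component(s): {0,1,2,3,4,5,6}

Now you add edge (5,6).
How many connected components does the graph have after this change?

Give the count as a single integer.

Initial component count: 1
Add (5,6): endpoints already in same component. Count unchanged: 1.
New component count: 1

Answer: 1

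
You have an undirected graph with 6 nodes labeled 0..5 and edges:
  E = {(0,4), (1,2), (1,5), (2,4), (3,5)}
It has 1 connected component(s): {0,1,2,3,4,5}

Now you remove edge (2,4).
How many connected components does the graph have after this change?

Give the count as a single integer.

Answer: 2

Derivation:
Initial component count: 1
Remove (2,4): it was a bridge. Count increases: 1 -> 2.
  After removal, components: {0,4} {1,2,3,5}
New component count: 2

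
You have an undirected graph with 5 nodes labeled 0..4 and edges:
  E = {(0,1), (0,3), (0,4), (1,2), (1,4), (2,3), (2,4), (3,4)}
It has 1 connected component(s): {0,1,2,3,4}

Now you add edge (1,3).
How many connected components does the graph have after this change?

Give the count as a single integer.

Initial component count: 1
Add (1,3): endpoints already in same component. Count unchanged: 1.
New component count: 1

Answer: 1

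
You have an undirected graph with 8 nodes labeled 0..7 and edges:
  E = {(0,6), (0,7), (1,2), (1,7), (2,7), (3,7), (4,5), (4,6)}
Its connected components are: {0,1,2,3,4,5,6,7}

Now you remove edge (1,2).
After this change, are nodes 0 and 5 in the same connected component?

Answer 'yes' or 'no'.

Answer: yes

Derivation:
Initial components: {0,1,2,3,4,5,6,7}
Removing edge (1,2): not a bridge — component count unchanged at 1.
New components: {0,1,2,3,4,5,6,7}
Are 0 and 5 in the same component? yes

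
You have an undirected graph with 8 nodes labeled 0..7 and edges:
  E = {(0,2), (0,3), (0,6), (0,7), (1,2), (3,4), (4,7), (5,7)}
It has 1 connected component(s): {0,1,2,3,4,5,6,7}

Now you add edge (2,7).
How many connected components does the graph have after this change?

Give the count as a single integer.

Initial component count: 1
Add (2,7): endpoints already in same component. Count unchanged: 1.
New component count: 1

Answer: 1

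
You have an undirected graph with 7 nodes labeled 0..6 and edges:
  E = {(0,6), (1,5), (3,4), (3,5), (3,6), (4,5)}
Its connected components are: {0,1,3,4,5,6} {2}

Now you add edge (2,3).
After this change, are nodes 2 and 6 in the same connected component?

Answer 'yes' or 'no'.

Initial components: {0,1,3,4,5,6} {2}
Adding edge (2,3): merges {2} and {0,1,3,4,5,6}.
New components: {0,1,2,3,4,5,6}
Are 2 and 6 in the same component? yes

Answer: yes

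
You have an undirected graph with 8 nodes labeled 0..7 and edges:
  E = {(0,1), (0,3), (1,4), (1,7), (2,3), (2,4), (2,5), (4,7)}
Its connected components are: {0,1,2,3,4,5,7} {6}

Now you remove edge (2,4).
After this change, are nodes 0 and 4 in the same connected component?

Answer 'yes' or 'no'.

Initial components: {0,1,2,3,4,5,7} {6}
Removing edge (2,4): not a bridge — component count unchanged at 2.
New components: {0,1,2,3,4,5,7} {6}
Are 0 and 4 in the same component? yes

Answer: yes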